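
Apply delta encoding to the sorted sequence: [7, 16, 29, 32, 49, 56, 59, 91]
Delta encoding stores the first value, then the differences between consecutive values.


First value: 7
Deltas:
  16 - 7 = 9
  29 - 16 = 13
  32 - 29 = 3
  49 - 32 = 17
  56 - 49 = 7
  59 - 56 = 3
  91 - 59 = 32


Delta encoded: [7, 9, 13, 3, 17, 7, 3, 32]


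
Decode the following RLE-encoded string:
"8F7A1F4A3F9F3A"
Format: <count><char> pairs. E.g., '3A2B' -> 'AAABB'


Expanding each <count><char> pair:
  8F -> 'FFFFFFFF'
  7A -> 'AAAAAAA'
  1F -> 'F'
  4A -> 'AAAA'
  3F -> 'FFF'
  9F -> 'FFFFFFFFF'
  3A -> 'AAA'

Decoded = FFFFFFFFAAAAAAAFAAAAFFFFFFFFFFFFAAA


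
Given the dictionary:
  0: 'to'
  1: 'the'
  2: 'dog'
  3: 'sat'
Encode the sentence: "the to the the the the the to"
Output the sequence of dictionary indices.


Look up each word in the dictionary:
  'the' -> 1
  'to' -> 0
  'the' -> 1
  'the' -> 1
  'the' -> 1
  'the' -> 1
  'the' -> 1
  'to' -> 0

Encoded: [1, 0, 1, 1, 1, 1, 1, 0]


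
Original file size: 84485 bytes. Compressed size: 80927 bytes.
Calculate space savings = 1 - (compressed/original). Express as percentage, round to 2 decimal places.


ratio = compressed/original = 80927/84485 = 0.957886
savings = 1 - ratio = 1 - 0.957886 = 0.042114
as a percentage: 0.042114 * 100 = 4.21%

Space savings = 1 - 80927/84485 = 4.21%


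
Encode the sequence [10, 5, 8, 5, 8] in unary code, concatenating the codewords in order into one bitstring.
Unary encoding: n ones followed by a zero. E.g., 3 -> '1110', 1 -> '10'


Encode each number as n ones followed by a terminating 0:
  10 -> 11111111110 (11 bits)
  5 -> 111110 (6 bits)
  8 -> 111111110 (9 bits)
  5 -> 111110 (6 bits)
  8 -> 111111110 (9 bits)
Total length = 11 + 6 + 9 + 6 + 9 = 41 bits.

Unary([10, 5, 8, 5, 8]) = 11111111110111110111111110111110111111110 (41 bits)


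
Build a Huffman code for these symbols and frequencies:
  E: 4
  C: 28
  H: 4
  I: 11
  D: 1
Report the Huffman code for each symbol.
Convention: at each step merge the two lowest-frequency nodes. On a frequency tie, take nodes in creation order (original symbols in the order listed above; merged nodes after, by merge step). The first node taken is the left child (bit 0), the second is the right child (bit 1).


Huffman tree construction:
Step 1: Merge D(1) + E(4) = 5
Step 2: Merge H(4) + (D+E)(5) = 9
Step 3: Merge (H+(D+E))(9) + I(11) = 20
Step 4: Merge ((H+(D+E))+I)(20) + C(28) = 48
Read each symbol's code off the tree from the root (left child = 0, right child = 1).

Codes:
  E: 0011 (length 4)
  C: 1 (length 1)
  H: 000 (length 3)
  I: 01 (length 2)
  D: 0010 (length 4)
Average code length: 82/48 = 1.7083 bits/symbol


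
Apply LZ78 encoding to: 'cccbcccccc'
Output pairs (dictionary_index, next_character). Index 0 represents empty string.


LZ78 encoding steps:
Dictionary: {0: ''}
Step 1: w='' (idx 0), next='c' -> output (0, 'c'), add 'c' as idx 1
Step 2: w='c' (idx 1), next='c' -> output (1, 'c'), add 'cc' as idx 2
Step 3: w='' (idx 0), next='b' -> output (0, 'b'), add 'b' as idx 3
Step 4: w='cc' (idx 2), next='c' -> output (2, 'c'), add 'ccc' as idx 4
Step 5: w='ccc' (idx 4), end of input -> output (4, '')


Encoded: [(0, 'c'), (1, 'c'), (0, 'b'), (2, 'c'), (4, '')]


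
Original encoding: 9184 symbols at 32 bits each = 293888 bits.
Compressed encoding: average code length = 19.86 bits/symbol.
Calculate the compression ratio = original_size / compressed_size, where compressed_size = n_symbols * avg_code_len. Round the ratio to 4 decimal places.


original_size = n_symbols * orig_bits = 9184 * 32 = 293888 bits
compressed_size = n_symbols * avg_code_len = 9184 * 19.86 = 182394.24 bits
ratio = original_size / compressed_size = 293888 / 182394.24 = 1.6113

Compression ratio = 1.6113


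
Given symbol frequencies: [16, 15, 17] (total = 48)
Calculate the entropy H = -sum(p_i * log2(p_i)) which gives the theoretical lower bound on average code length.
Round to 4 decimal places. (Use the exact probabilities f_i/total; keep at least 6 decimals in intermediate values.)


Per-symbol terms -p_i * log2(p_i) with p_i = f_i/48:
  p = 16/48 = 0.333333: log2(p) = -1.584963, -p*log2(p) = 0.528321
  p = 15/48 = 0.312500: log2(p) = -1.678072, -p*log2(p) = 0.524397
  p = 17/48 = 0.354167: log2(p) = -1.497500, -p*log2(p) = 0.530364
H = 0.528321 + 0.524397 + 0.530364 = 1.583082

H = 1.5831 bits/symbol


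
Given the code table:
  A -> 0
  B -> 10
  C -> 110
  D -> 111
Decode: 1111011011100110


Decoding:
111 -> D
10 -> B
110 -> C
111 -> D
0 -> A
0 -> A
110 -> C


Result: DBCDAAC


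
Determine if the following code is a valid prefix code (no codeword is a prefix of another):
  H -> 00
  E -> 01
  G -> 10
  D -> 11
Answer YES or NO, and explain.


Checking each pair (does one codeword prefix another?):
  H='00' vs E='01': no prefix
  H='00' vs G='10': no prefix
  H='00' vs D='11': no prefix
  E='01' vs H='00': no prefix
  E='01' vs G='10': no prefix
  E='01' vs D='11': no prefix
  G='10' vs H='00': no prefix
  G='10' vs E='01': no prefix
  G='10' vs D='11': no prefix
  D='11' vs H='00': no prefix
  D='11' vs E='01': no prefix
  D='11' vs G='10': no prefix
No violation found over all pairs.

YES -- this is a valid prefix code. No codeword is a prefix of any other codeword.


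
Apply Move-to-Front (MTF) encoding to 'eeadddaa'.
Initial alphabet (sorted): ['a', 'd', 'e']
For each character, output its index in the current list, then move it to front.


MTF encoding:
'e': index 2 in ['a', 'd', 'e'] -> ['e', 'a', 'd']
'e': index 0 in ['e', 'a', 'd'] -> ['e', 'a', 'd']
'a': index 1 in ['e', 'a', 'd'] -> ['a', 'e', 'd']
'd': index 2 in ['a', 'e', 'd'] -> ['d', 'a', 'e']
'd': index 0 in ['d', 'a', 'e'] -> ['d', 'a', 'e']
'd': index 0 in ['d', 'a', 'e'] -> ['d', 'a', 'e']
'a': index 1 in ['d', 'a', 'e'] -> ['a', 'd', 'e']
'a': index 0 in ['a', 'd', 'e'] -> ['a', 'd', 'e']


Output: [2, 0, 1, 2, 0, 0, 1, 0]


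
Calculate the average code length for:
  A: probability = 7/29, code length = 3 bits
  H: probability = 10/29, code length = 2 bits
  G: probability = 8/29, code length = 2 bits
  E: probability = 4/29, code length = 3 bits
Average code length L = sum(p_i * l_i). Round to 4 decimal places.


Weighted contributions p_i * l_i:
  A: (7/29) * 3 = 21/29
  H: (10/29) * 2 = 20/29
  G: (8/29) * 2 = 16/29
  E: (4/29) * 3 = 12/29
Sum = (21 + 20 + 16 + 12)/29 = 69/29

L = 69/29 = 2.3793 bits/symbol


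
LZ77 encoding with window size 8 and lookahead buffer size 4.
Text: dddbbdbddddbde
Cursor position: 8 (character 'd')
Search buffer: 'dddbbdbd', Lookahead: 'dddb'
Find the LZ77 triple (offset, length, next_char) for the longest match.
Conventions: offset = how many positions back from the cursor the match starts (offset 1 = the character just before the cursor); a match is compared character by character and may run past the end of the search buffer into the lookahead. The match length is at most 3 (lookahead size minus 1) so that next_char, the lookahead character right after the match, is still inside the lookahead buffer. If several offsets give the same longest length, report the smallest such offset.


Try each offset into the search buffer:
  offset=1 (pos 7, char 'd'): match length 3
  offset=2 (pos 6, char 'b'): match length 0
  offset=3 (pos 5, char 'd'): match length 1
  offset=4 (pos 4, char 'b'): match length 0
  offset=5 (pos 3, char 'b'): match length 0
  offset=6 (pos 2, char 'd'): match length 1
  offset=7 (pos 1, char 'd'): match length 2
  offset=8 (pos 0, char 'd'): match length 3
Longest match has length 3, found at offsets 1, 8; take the smallest, offset 1.
next_char = character at position 8 + 3 = 11 -> 'b'

Best match: offset=1, length=3 (matching 'ddd' starting at position 7)
LZ77 triple: (1, 3, 'b')


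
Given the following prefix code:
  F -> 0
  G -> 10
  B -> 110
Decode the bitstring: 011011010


Decoding step by step:
Bits 0 -> F
Bits 110 -> B
Bits 110 -> B
Bits 10 -> G


Decoded message: FBBG


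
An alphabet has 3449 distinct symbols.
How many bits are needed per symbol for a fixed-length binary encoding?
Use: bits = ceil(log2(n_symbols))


log2(3449) = 11.752
Bracket: 2^11 = 2048 < 3449 <= 2^12 = 4096
So ceil(log2(3449)) = 12

bits = ceil(log2(3449)) = ceil(11.752) = 12 bits


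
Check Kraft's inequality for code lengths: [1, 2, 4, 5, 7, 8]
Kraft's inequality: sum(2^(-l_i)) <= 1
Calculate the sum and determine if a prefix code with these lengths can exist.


Sum = 2^(-1) + 2^(-2) + 2^(-4) + 2^(-5) + 2^(-7) + 2^(-8)
    = 0.5 + 0.25 + 0.0625 + 0.03125 + 0.0078125 + 0.00390625
    = 219/256 = 0.85546875
Since 0.85546875 <= 1, Kraft's inequality IS satisfied.
A prefix code with these lengths CAN exist.

Kraft sum = 0.85546875. Satisfied.


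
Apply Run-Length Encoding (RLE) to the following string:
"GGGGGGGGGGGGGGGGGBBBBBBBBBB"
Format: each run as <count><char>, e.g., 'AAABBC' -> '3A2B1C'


Scanning runs left to right:
  i=0: run of 'G' x 17 -> '17G'
  i=17: run of 'B' x 10 -> '10B'

RLE = 17G10B


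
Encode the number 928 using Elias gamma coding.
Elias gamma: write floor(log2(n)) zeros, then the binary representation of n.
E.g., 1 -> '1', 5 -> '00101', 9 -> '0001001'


num_bits = floor(log2(928)) + 1 = 10
leading_zeros = num_bits - 1 = 9
binary(928) = 1110100000

Elias gamma(928) = '000000000' + '1110100000' = 0000000001110100000 (19 bits)


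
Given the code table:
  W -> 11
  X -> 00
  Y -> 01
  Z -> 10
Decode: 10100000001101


Decoding:
10 -> Z
10 -> Z
00 -> X
00 -> X
00 -> X
11 -> W
01 -> Y


Result: ZZXXXWY


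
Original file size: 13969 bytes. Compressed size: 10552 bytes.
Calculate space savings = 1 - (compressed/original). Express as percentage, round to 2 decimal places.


ratio = compressed/original = 10552/13969 = 0.755387
savings = 1 - ratio = 1 - 0.755387 = 0.244613
as a percentage: 0.244613 * 100 = 24.46%

Space savings = 1 - 10552/13969 = 24.46%


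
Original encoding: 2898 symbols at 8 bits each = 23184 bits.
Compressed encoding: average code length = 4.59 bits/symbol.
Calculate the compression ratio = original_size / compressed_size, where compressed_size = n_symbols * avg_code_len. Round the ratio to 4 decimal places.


original_size = n_symbols * orig_bits = 2898 * 8 = 23184 bits
compressed_size = n_symbols * avg_code_len = 2898 * 4.59 = 13301.82 bits
ratio = original_size / compressed_size = 23184 / 13301.82 = 1.7429

Compression ratio = 1.7429


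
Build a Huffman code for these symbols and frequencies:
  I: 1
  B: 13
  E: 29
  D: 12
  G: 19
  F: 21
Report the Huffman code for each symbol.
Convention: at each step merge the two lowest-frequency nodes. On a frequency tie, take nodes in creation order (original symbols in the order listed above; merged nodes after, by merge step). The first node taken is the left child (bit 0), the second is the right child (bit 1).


Huffman tree construction:
Step 1: Merge I(1) + D(12) = 13
Step 2: Merge B(13) + (I+D)(13) = 26
Step 3: Merge G(19) + F(21) = 40
Step 4: Merge (B+(I+D))(26) + E(29) = 55
Step 5: Merge (G+F)(40) + ((B+(I+D))+E)(55) = 95
Read each symbol's code off the tree from the root (left child = 0, right child = 1).

Codes:
  I: 1010 (length 4)
  B: 100 (length 3)
  E: 11 (length 2)
  D: 1011 (length 4)
  G: 00 (length 2)
  F: 01 (length 2)
Average code length: 229/95 = 2.4105 bits/symbol


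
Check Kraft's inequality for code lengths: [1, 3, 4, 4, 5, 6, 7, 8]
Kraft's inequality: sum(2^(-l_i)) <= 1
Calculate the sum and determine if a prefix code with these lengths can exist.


Sum = 2^(-1) + 2^(-3) + 2^(-4) + 2^(-4) + 2^(-5) + 2^(-6) + 2^(-7) + 2^(-8)
    = 0.5 + 0.125 + 0.0625 + 0.0625 + 0.03125 + 0.015625 + 0.0078125 + 0.00390625
    = 207/256 = 0.80859375
Since 0.80859375 <= 1, Kraft's inequality IS satisfied.
A prefix code with these lengths CAN exist.

Kraft sum = 0.80859375. Satisfied.


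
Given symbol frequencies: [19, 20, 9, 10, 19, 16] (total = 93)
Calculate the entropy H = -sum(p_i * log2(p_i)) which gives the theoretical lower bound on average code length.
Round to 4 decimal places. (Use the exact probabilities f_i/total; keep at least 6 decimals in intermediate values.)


Per-symbol terms -p_i * log2(p_i) with p_i = f_i/93:
  p = 19/93 = 0.204301: log2(p) = -2.291231, -p*log2(p) = 0.468101
  p = 20/93 = 0.215054: log2(p) = -2.217231, -p*log2(p) = 0.476824
  p = 9/93 = 0.096774: log2(p) = -3.369234, -p*log2(p) = 0.326055
  p = 10/93 = 0.107527: log2(p) = -3.217231, -p*log2(p) = 0.345939
  p = 19/93 = 0.204301: log2(p) = -2.291231, -p*log2(p) = 0.468101
  p = 16/93 = 0.172043: log2(p) = -2.539159, -p*log2(p) = 0.436845
H = 0.468101 + 0.476824 + 0.326055 + 0.345939 + 0.468101 + 0.436845 = 2.521865

H = 2.5219 bits/symbol


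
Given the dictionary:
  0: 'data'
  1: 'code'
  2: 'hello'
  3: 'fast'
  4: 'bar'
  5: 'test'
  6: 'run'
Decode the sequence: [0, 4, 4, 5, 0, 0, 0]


Look up each index in the dictionary:
  0 -> 'data'
  4 -> 'bar'
  4 -> 'bar'
  5 -> 'test'
  0 -> 'data'
  0 -> 'data'
  0 -> 'data'

Decoded: "data bar bar test data data data"


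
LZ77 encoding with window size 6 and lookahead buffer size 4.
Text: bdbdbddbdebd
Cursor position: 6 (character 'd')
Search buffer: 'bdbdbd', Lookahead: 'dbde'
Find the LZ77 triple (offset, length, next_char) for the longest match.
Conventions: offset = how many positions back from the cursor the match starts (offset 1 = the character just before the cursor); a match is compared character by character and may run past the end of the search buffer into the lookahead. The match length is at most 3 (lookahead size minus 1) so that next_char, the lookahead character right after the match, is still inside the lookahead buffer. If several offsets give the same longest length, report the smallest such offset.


Try each offset into the search buffer:
  offset=1 (pos 5, char 'd'): match length 1
  offset=2 (pos 4, char 'b'): match length 0
  offset=3 (pos 3, char 'd'): match length 3
  offset=4 (pos 2, char 'b'): match length 0
  offset=5 (pos 1, char 'd'): match length 3
  offset=6 (pos 0, char 'b'): match length 0
Longest match has length 3, found at offsets 3, 5; take the smallest, offset 3.
next_char = character at position 6 + 3 = 9 -> 'e'

Best match: offset=3, length=3 (matching 'dbd' starting at position 3)
LZ77 triple: (3, 3, 'e')


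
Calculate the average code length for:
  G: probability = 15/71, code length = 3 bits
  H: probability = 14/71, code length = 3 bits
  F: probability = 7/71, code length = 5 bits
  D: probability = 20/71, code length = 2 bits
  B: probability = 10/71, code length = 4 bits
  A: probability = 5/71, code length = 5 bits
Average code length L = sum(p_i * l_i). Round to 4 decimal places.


Weighted contributions p_i * l_i:
  G: (15/71) * 3 = 45/71
  H: (14/71) * 3 = 42/71
  F: (7/71) * 5 = 35/71
  D: (20/71) * 2 = 40/71
  B: (10/71) * 4 = 40/71
  A: (5/71) * 5 = 25/71
Sum = (45 + 42 + 35 + 40 + 40 + 25)/71 = 227/71

L = 227/71 = 3.1972 bits/symbol


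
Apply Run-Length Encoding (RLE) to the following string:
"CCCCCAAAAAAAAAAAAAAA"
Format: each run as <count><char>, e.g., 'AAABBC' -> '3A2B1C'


Scanning runs left to right:
  i=0: run of 'C' x 5 -> '5C'
  i=5: run of 'A' x 15 -> '15A'

RLE = 5C15A


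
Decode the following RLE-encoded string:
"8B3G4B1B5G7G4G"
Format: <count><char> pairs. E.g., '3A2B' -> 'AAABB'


Expanding each <count><char> pair:
  8B -> 'BBBBBBBB'
  3G -> 'GGG'
  4B -> 'BBBB'
  1B -> 'B'
  5G -> 'GGGGG'
  7G -> 'GGGGGGG'
  4G -> 'GGGG'

Decoded = BBBBBBBBGGGBBBBBGGGGGGGGGGGGGGGG


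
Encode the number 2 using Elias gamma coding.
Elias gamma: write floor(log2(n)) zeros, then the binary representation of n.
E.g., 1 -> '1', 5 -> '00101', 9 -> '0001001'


num_bits = floor(log2(2)) + 1 = 2
leading_zeros = num_bits - 1 = 1
binary(2) = 10

Elias gamma(2) = '0' + '10' = 010 (3 bits)


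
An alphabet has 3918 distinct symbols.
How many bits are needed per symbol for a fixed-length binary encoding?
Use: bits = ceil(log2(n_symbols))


log2(3918) = 11.9359
Bracket: 2^11 = 2048 < 3918 <= 2^12 = 4096
So ceil(log2(3918)) = 12

bits = ceil(log2(3918)) = ceil(11.9359) = 12 bits


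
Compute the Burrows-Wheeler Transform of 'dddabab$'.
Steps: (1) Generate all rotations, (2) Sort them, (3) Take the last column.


Rotations (sorted):
  0: $dddabab -> last char: b
  1: ab$dddab -> last char: b
  2: abab$ddd -> last char: d
  3: b$dddaba -> last char: a
  4: bab$ddda -> last char: a
  5: dabab$dd -> last char: d
  6: ddabab$d -> last char: d
  7: dddabab$ -> last char: $


BWT = bbdaadd$


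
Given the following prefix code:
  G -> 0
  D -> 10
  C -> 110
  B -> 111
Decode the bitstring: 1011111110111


Decoding step by step:
Bits 10 -> D
Bits 111 -> B
Bits 111 -> B
Bits 10 -> D
Bits 111 -> B


Decoded message: DBBDB


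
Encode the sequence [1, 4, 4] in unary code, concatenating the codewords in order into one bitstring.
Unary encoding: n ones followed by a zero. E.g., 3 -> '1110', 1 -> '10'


Encode each number as n ones followed by a terminating 0:
  1 -> 10 (2 bits)
  4 -> 11110 (5 bits)
  4 -> 11110 (5 bits)
Total length = 2 + 5 + 5 = 12 bits.

Unary([1, 4, 4]) = 101111011110 (12 bits)


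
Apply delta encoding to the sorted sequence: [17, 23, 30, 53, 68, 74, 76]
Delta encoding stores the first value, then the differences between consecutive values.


First value: 17
Deltas:
  23 - 17 = 6
  30 - 23 = 7
  53 - 30 = 23
  68 - 53 = 15
  74 - 68 = 6
  76 - 74 = 2


Delta encoded: [17, 6, 7, 23, 15, 6, 2]


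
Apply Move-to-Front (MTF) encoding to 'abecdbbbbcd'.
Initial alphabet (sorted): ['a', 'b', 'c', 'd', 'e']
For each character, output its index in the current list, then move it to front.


MTF encoding:
'a': index 0 in ['a', 'b', 'c', 'd', 'e'] -> ['a', 'b', 'c', 'd', 'e']
'b': index 1 in ['a', 'b', 'c', 'd', 'e'] -> ['b', 'a', 'c', 'd', 'e']
'e': index 4 in ['b', 'a', 'c', 'd', 'e'] -> ['e', 'b', 'a', 'c', 'd']
'c': index 3 in ['e', 'b', 'a', 'c', 'd'] -> ['c', 'e', 'b', 'a', 'd']
'd': index 4 in ['c', 'e', 'b', 'a', 'd'] -> ['d', 'c', 'e', 'b', 'a']
'b': index 3 in ['d', 'c', 'e', 'b', 'a'] -> ['b', 'd', 'c', 'e', 'a']
'b': index 0 in ['b', 'd', 'c', 'e', 'a'] -> ['b', 'd', 'c', 'e', 'a']
'b': index 0 in ['b', 'd', 'c', 'e', 'a'] -> ['b', 'd', 'c', 'e', 'a']
'b': index 0 in ['b', 'd', 'c', 'e', 'a'] -> ['b', 'd', 'c', 'e', 'a']
'c': index 2 in ['b', 'd', 'c', 'e', 'a'] -> ['c', 'b', 'd', 'e', 'a']
'd': index 2 in ['c', 'b', 'd', 'e', 'a'] -> ['d', 'c', 'b', 'e', 'a']


Output: [0, 1, 4, 3, 4, 3, 0, 0, 0, 2, 2]


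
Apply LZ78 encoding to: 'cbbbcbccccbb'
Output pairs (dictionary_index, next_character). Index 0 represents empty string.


LZ78 encoding steps:
Dictionary: {0: ''}
Step 1: w='' (idx 0), next='c' -> output (0, 'c'), add 'c' as idx 1
Step 2: w='' (idx 0), next='b' -> output (0, 'b'), add 'b' as idx 2
Step 3: w='b' (idx 2), next='b' -> output (2, 'b'), add 'bb' as idx 3
Step 4: w='c' (idx 1), next='b' -> output (1, 'b'), add 'cb' as idx 4
Step 5: w='c' (idx 1), next='c' -> output (1, 'c'), add 'cc' as idx 5
Step 6: w='cc' (idx 5), next='b' -> output (5, 'b'), add 'ccb' as idx 6
Step 7: w='b' (idx 2), end of input -> output (2, '')


Encoded: [(0, 'c'), (0, 'b'), (2, 'b'), (1, 'b'), (1, 'c'), (5, 'b'), (2, '')]


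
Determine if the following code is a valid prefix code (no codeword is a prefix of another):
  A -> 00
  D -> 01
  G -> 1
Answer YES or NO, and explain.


Checking each pair (does one codeword prefix another?):
  A='00' vs D='01': no prefix
  A='00' vs G='1': no prefix
  D='01' vs A='00': no prefix
  D='01' vs G='1': no prefix
  G='1' vs A='00': no prefix
  G='1' vs D='01': no prefix
No violation found over all pairs.

YES -- this is a valid prefix code. No codeword is a prefix of any other codeword.


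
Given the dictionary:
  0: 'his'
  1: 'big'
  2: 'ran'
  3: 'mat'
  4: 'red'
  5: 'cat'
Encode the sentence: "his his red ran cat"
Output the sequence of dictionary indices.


Look up each word in the dictionary:
  'his' -> 0
  'his' -> 0
  'red' -> 4
  'ran' -> 2
  'cat' -> 5

Encoded: [0, 0, 4, 2, 5]


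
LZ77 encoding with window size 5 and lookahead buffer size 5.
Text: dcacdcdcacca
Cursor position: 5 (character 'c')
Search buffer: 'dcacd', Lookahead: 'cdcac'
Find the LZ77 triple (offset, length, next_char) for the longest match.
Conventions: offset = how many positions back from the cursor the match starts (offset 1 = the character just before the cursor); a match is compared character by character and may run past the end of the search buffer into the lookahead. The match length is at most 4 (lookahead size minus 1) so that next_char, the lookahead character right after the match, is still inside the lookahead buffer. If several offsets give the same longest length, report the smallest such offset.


Try each offset into the search buffer:
  offset=1 (pos 4, char 'd'): match length 0
  offset=2 (pos 3, char 'c'): match length 3
  offset=3 (pos 2, char 'a'): match length 0
  offset=4 (pos 1, char 'c'): match length 1
  offset=5 (pos 0, char 'd'): match length 0
Longest match has length 3 at offset 2.
next_char = character at position 5 + 3 = 8 -> 'a'

Best match: offset=2, length=3 (matching 'cdc' starting at position 3)
LZ77 triple: (2, 3, 'a')


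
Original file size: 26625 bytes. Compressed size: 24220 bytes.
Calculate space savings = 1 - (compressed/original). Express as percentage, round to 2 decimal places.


ratio = compressed/original = 24220/26625 = 0.909671
savings = 1 - ratio = 1 - 0.909671 = 0.090329
as a percentage: 0.090329 * 100 = 9.03%

Space savings = 1 - 24220/26625 = 9.03%


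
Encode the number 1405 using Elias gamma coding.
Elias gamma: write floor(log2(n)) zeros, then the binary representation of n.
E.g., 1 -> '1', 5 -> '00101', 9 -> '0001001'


num_bits = floor(log2(1405)) + 1 = 11
leading_zeros = num_bits - 1 = 10
binary(1405) = 10101111101

Elias gamma(1405) = '0000000000' + '10101111101' = 000000000010101111101 (21 bits)


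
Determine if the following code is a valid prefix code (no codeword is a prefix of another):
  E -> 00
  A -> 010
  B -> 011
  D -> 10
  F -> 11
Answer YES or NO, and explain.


Checking each pair (does one codeword prefix another?):
  E='00' vs A='010': no prefix
  E='00' vs B='011': no prefix
  E='00' vs D='10': no prefix
  E='00' vs F='11': no prefix
  A='010' vs E='00': no prefix
  A='010' vs B='011': no prefix
  A='010' vs D='10': no prefix
  A='010' vs F='11': no prefix
  B='011' vs E='00': no prefix
  B='011' vs A='010': no prefix
  B='011' vs D='10': no prefix
  B='011' vs F='11': no prefix
  D='10' vs E='00': no prefix
  D='10' vs A='010': no prefix
  D='10' vs B='011': no prefix
  D='10' vs F='11': no prefix
  F='11' vs E='00': no prefix
  F='11' vs A='010': no prefix
  F='11' vs B='011': no prefix
  F='11' vs D='10': no prefix
No violation found over all pairs.

YES -- this is a valid prefix code. No codeword is a prefix of any other codeword.


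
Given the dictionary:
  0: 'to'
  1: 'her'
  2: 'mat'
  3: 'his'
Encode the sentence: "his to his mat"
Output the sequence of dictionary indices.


Look up each word in the dictionary:
  'his' -> 3
  'to' -> 0
  'his' -> 3
  'mat' -> 2

Encoded: [3, 0, 3, 2]


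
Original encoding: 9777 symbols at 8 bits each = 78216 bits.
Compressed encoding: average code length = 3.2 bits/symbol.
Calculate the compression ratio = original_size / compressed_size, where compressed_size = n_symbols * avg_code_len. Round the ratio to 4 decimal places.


original_size = n_symbols * orig_bits = 9777 * 8 = 78216 bits
compressed_size = n_symbols * avg_code_len = 9777 * 3.2 = 31286.4 bits
ratio = original_size / compressed_size = 78216 / 31286.4 = 2.5

Compression ratio = 2.5


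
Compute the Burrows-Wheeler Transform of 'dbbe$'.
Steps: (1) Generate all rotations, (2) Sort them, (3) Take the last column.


Rotations (sorted):
  0: $dbbe -> last char: e
  1: bbe$d -> last char: d
  2: be$db -> last char: b
  3: dbbe$ -> last char: $
  4: e$dbb -> last char: b


BWT = edb$b


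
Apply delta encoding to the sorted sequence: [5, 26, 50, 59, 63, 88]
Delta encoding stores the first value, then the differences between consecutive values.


First value: 5
Deltas:
  26 - 5 = 21
  50 - 26 = 24
  59 - 50 = 9
  63 - 59 = 4
  88 - 63 = 25


Delta encoded: [5, 21, 24, 9, 4, 25]


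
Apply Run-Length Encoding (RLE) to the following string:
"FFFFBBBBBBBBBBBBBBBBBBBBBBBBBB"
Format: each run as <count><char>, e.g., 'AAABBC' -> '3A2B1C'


Scanning runs left to right:
  i=0: run of 'F' x 4 -> '4F'
  i=4: run of 'B' x 26 -> '26B'

RLE = 4F26B


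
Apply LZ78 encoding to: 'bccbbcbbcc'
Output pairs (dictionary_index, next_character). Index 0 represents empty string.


LZ78 encoding steps:
Dictionary: {0: ''}
Step 1: w='' (idx 0), next='b' -> output (0, 'b'), add 'b' as idx 1
Step 2: w='' (idx 0), next='c' -> output (0, 'c'), add 'c' as idx 2
Step 3: w='c' (idx 2), next='b' -> output (2, 'b'), add 'cb' as idx 3
Step 4: w='b' (idx 1), next='c' -> output (1, 'c'), add 'bc' as idx 4
Step 5: w='b' (idx 1), next='b' -> output (1, 'b'), add 'bb' as idx 5
Step 6: w='c' (idx 2), next='c' -> output (2, 'c'), add 'cc' as idx 6


Encoded: [(0, 'b'), (0, 'c'), (2, 'b'), (1, 'c'), (1, 'b'), (2, 'c')]


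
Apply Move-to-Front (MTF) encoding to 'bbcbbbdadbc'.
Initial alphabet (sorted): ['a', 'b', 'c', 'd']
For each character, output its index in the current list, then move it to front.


MTF encoding:
'b': index 1 in ['a', 'b', 'c', 'd'] -> ['b', 'a', 'c', 'd']
'b': index 0 in ['b', 'a', 'c', 'd'] -> ['b', 'a', 'c', 'd']
'c': index 2 in ['b', 'a', 'c', 'd'] -> ['c', 'b', 'a', 'd']
'b': index 1 in ['c', 'b', 'a', 'd'] -> ['b', 'c', 'a', 'd']
'b': index 0 in ['b', 'c', 'a', 'd'] -> ['b', 'c', 'a', 'd']
'b': index 0 in ['b', 'c', 'a', 'd'] -> ['b', 'c', 'a', 'd']
'd': index 3 in ['b', 'c', 'a', 'd'] -> ['d', 'b', 'c', 'a']
'a': index 3 in ['d', 'b', 'c', 'a'] -> ['a', 'd', 'b', 'c']
'd': index 1 in ['a', 'd', 'b', 'c'] -> ['d', 'a', 'b', 'c']
'b': index 2 in ['d', 'a', 'b', 'c'] -> ['b', 'd', 'a', 'c']
'c': index 3 in ['b', 'd', 'a', 'c'] -> ['c', 'b', 'd', 'a']


Output: [1, 0, 2, 1, 0, 0, 3, 3, 1, 2, 3]


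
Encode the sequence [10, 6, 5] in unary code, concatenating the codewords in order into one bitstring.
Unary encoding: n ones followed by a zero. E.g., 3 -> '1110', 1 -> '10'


Encode each number as n ones followed by a terminating 0:
  10 -> 11111111110 (11 bits)
  6 -> 1111110 (7 bits)
  5 -> 111110 (6 bits)
Total length = 11 + 7 + 6 = 24 bits.

Unary([10, 6, 5]) = 111111111101111110111110 (24 bits)


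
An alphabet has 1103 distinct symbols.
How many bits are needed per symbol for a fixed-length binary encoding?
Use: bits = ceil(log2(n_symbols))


log2(1103) = 10.1072
Bracket: 2^10 = 1024 < 1103 <= 2^11 = 2048
So ceil(log2(1103)) = 11

bits = ceil(log2(1103)) = ceil(10.1072) = 11 bits


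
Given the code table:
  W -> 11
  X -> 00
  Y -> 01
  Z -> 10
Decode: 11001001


Decoding:
11 -> W
00 -> X
10 -> Z
01 -> Y


Result: WXZY


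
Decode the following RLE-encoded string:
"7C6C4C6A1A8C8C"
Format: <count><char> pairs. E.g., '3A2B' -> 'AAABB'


Expanding each <count><char> pair:
  7C -> 'CCCCCCC'
  6C -> 'CCCCCC'
  4C -> 'CCCC'
  6A -> 'AAAAAA'
  1A -> 'A'
  8C -> 'CCCCCCCC'
  8C -> 'CCCCCCCC'

Decoded = CCCCCCCCCCCCCCCCCAAAAAAACCCCCCCCCCCCCCCC


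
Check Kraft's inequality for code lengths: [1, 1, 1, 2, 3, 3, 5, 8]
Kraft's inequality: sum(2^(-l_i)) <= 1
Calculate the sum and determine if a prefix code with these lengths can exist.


Sum = 2^(-1) + 2^(-1) + 2^(-1) + 2^(-2) + 2^(-3) + 2^(-3) + 2^(-5) + 2^(-8)
    = 0.5 + 0.5 + 0.5 + 0.25 + 0.125 + 0.125 + 0.03125 + 0.00390625
    = 521/256 = 2.03515625
Since 2.03515625 > 1, Kraft's inequality is NOT satisfied.
A prefix code with these lengths CANNOT exist.

Kraft sum = 2.03515625. Not satisfied.


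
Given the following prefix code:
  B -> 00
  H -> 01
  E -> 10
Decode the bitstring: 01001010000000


Decoding step by step:
Bits 01 -> H
Bits 00 -> B
Bits 10 -> E
Bits 10 -> E
Bits 00 -> B
Bits 00 -> B
Bits 00 -> B


Decoded message: HBEEBBB


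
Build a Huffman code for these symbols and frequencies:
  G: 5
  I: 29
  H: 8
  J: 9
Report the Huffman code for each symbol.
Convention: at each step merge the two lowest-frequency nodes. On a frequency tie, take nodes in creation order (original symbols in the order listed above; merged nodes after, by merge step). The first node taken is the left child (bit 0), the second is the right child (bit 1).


Huffman tree construction:
Step 1: Merge G(5) + H(8) = 13
Step 2: Merge J(9) + (G+H)(13) = 22
Step 3: Merge (J+(G+H))(22) + I(29) = 51
Read each symbol's code off the tree from the root (left child = 0, right child = 1).

Codes:
  G: 010 (length 3)
  I: 1 (length 1)
  H: 011 (length 3)
  J: 00 (length 2)
Average code length: 86/51 = 1.6863 bits/symbol


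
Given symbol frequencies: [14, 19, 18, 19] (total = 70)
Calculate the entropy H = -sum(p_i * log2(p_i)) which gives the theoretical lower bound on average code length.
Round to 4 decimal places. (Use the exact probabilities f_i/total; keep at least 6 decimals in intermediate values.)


Per-symbol terms -p_i * log2(p_i) with p_i = f_i/70:
  p = 14/70 = 0.200000: log2(p) = -2.321928, -p*log2(p) = 0.464386
  p = 19/70 = 0.271429: log2(p) = -1.881356, -p*log2(p) = 0.510654
  p = 18/70 = 0.257143: log2(p) = -1.959358, -p*log2(p) = 0.503835
  p = 19/70 = 0.271429: log2(p) = -1.881356, -p*log2(p) = 0.510654
H = 0.464386 + 0.510654 + 0.503835 + 0.510654 = 1.989529

H = 1.9895 bits/symbol


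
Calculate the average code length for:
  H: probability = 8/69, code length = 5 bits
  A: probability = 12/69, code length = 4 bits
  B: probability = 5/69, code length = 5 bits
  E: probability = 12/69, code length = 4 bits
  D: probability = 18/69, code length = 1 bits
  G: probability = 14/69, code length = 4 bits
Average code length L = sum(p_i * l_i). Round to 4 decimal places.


Weighted contributions p_i * l_i:
  H: (8/69) * 5 = 40/69
  A: (12/69) * 4 = 48/69
  B: (5/69) * 5 = 25/69
  E: (12/69) * 4 = 48/69
  D: (18/69) * 1 = 18/69
  G: (14/69) * 4 = 56/69
Sum = (40 + 48 + 25 + 48 + 18 + 56)/69 = 235/69

L = 235/69 = 3.4058 bits/symbol


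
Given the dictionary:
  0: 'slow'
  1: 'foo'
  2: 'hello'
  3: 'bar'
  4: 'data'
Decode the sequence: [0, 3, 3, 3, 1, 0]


Look up each index in the dictionary:
  0 -> 'slow'
  3 -> 'bar'
  3 -> 'bar'
  3 -> 'bar'
  1 -> 'foo'
  0 -> 'slow'

Decoded: "slow bar bar bar foo slow"


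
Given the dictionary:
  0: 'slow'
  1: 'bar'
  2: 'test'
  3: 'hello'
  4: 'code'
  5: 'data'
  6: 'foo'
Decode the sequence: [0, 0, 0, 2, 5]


Look up each index in the dictionary:
  0 -> 'slow'
  0 -> 'slow'
  0 -> 'slow'
  2 -> 'test'
  5 -> 'data'

Decoded: "slow slow slow test data"


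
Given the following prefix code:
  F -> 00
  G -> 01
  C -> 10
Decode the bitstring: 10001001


Decoding step by step:
Bits 10 -> C
Bits 00 -> F
Bits 10 -> C
Bits 01 -> G


Decoded message: CFCG


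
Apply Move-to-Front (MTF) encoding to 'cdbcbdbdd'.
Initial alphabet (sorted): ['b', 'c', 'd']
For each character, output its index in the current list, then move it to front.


MTF encoding:
'c': index 1 in ['b', 'c', 'd'] -> ['c', 'b', 'd']
'd': index 2 in ['c', 'b', 'd'] -> ['d', 'c', 'b']
'b': index 2 in ['d', 'c', 'b'] -> ['b', 'd', 'c']
'c': index 2 in ['b', 'd', 'c'] -> ['c', 'b', 'd']
'b': index 1 in ['c', 'b', 'd'] -> ['b', 'c', 'd']
'd': index 2 in ['b', 'c', 'd'] -> ['d', 'b', 'c']
'b': index 1 in ['d', 'b', 'c'] -> ['b', 'd', 'c']
'd': index 1 in ['b', 'd', 'c'] -> ['d', 'b', 'c']
'd': index 0 in ['d', 'b', 'c'] -> ['d', 'b', 'c']


Output: [1, 2, 2, 2, 1, 2, 1, 1, 0]


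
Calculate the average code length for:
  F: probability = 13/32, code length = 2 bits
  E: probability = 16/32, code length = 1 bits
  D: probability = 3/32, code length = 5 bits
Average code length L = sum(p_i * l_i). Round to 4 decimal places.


Weighted contributions p_i * l_i:
  F: (13/32) * 2 = 26/32
  E: (16/32) * 1 = 16/32
  D: (3/32) * 5 = 15/32
Sum = (26 + 16 + 15)/32 = 57/32

L = 57/32 = 1.7813 bits/symbol


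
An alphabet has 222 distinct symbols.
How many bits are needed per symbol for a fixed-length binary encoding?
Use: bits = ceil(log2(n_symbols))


log2(222) = 7.7944
Bracket: 2^7 = 128 < 222 <= 2^8 = 256
So ceil(log2(222)) = 8

bits = ceil(log2(222)) = ceil(7.7944) = 8 bits


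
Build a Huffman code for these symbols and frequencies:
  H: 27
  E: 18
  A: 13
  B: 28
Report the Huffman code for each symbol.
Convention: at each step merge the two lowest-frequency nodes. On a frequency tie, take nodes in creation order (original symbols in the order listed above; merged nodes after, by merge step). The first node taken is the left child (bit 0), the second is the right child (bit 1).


Huffman tree construction:
Step 1: Merge A(13) + E(18) = 31
Step 2: Merge H(27) + B(28) = 55
Step 3: Merge (A+E)(31) + (H+B)(55) = 86
Read each symbol's code off the tree from the root (left child = 0, right child = 1).

Codes:
  H: 10 (length 2)
  E: 01 (length 2)
  A: 00 (length 2)
  B: 11 (length 2)
Average code length: 172/86 = 2.0000 bits/symbol


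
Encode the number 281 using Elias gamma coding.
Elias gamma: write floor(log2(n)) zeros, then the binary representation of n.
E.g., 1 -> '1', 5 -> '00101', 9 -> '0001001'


num_bits = floor(log2(281)) + 1 = 9
leading_zeros = num_bits - 1 = 8
binary(281) = 100011001

Elias gamma(281) = '00000000' + '100011001' = 00000000100011001 (17 bits)


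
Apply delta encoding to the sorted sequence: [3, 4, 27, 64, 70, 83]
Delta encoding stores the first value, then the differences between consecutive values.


First value: 3
Deltas:
  4 - 3 = 1
  27 - 4 = 23
  64 - 27 = 37
  70 - 64 = 6
  83 - 70 = 13


Delta encoded: [3, 1, 23, 37, 6, 13]


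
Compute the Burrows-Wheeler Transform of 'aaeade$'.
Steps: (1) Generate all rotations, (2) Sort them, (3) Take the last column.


Rotations (sorted):
  0: $aaeade -> last char: e
  1: aaeade$ -> last char: $
  2: ade$aae -> last char: e
  3: aeade$a -> last char: a
  4: de$aaea -> last char: a
  5: e$aaead -> last char: d
  6: eade$aa -> last char: a


BWT = e$eaada


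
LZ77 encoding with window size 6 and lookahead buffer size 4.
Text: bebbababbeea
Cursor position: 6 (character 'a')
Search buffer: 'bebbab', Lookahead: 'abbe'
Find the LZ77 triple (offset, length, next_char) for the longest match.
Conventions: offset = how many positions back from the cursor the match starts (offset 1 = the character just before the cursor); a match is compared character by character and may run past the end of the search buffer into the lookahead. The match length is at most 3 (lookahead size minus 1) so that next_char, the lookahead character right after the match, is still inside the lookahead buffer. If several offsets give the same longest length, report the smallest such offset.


Try each offset into the search buffer:
  offset=1 (pos 5, char 'b'): match length 0
  offset=2 (pos 4, char 'a'): match length 2
  offset=3 (pos 3, char 'b'): match length 0
  offset=4 (pos 2, char 'b'): match length 0
  offset=5 (pos 1, char 'e'): match length 0
  offset=6 (pos 0, char 'b'): match length 0
Longest match has length 2 at offset 2.
next_char = character at position 6 + 2 = 8 -> 'b'

Best match: offset=2, length=2 (matching 'ab' starting at position 4)
LZ77 triple: (2, 2, 'b')


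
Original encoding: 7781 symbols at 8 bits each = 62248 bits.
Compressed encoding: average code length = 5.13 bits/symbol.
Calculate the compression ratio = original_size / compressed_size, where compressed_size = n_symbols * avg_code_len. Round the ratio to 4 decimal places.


original_size = n_symbols * orig_bits = 7781 * 8 = 62248 bits
compressed_size = n_symbols * avg_code_len = 7781 * 5.13 = 39916.53 bits
ratio = original_size / compressed_size = 62248 / 39916.53 = 1.5595

Compression ratio = 1.5595


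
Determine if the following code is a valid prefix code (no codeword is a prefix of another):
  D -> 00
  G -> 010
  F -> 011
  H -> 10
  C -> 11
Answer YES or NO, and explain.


Checking each pair (does one codeword prefix another?):
  D='00' vs G='010': no prefix
  D='00' vs F='011': no prefix
  D='00' vs H='10': no prefix
  D='00' vs C='11': no prefix
  G='010' vs D='00': no prefix
  G='010' vs F='011': no prefix
  G='010' vs H='10': no prefix
  G='010' vs C='11': no prefix
  F='011' vs D='00': no prefix
  F='011' vs G='010': no prefix
  F='011' vs H='10': no prefix
  F='011' vs C='11': no prefix
  H='10' vs D='00': no prefix
  H='10' vs G='010': no prefix
  H='10' vs F='011': no prefix
  H='10' vs C='11': no prefix
  C='11' vs D='00': no prefix
  C='11' vs G='010': no prefix
  C='11' vs F='011': no prefix
  C='11' vs H='10': no prefix
No violation found over all pairs.

YES -- this is a valid prefix code. No codeword is a prefix of any other codeword.


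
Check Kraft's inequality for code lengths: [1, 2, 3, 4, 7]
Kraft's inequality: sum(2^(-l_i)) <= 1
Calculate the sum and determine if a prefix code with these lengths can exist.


Sum = 2^(-1) + 2^(-2) + 2^(-3) + 2^(-4) + 2^(-7)
    = 0.5 + 0.25 + 0.125 + 0.0625 + 0.0078125
    = 121/128 = 0.9453125
Since 0.9453125 <= 1, Kraft's inequality IS satisfied.
A prefix code with these lengths CAN exist.

Kraft sum = 0.9453125. Satisfied.


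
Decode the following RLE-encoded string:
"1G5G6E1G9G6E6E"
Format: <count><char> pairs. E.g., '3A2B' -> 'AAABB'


Expanding each <count><char> pair:
  1G -> 'G'
  5G -> 'GGGGG'
  6E -> 'EEEEEE'
  1G -> 'G'
  9G -> 'GGGGGGGGG'
  6E -> 'EEEEEE'
  6E -> 'EEEEEE'

Decoded = GGGGGGEEEEEEGGGGGGGGGGEEEEEEEEEEEE


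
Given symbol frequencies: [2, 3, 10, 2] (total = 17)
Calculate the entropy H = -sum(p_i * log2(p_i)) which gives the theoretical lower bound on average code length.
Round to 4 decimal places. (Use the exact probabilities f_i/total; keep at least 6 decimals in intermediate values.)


Per-symbol terms -p_i * log2(p_i) with p_i = f_i/17:
  p = 2/17 = 0.117647: log2(p) = -3.087463, -p*log2(p) = 0.363231
  p = 3/17 = 0.176471: log2(p) = -2.502500, -p*log2(p) = 0.441618
  p = 10/17 = 0.588235: log2(p) = -0.765535, -p*log2(p) = 0.450315
  p = 2/17 = 0.117647: log2(p) = -3.087463, -p*log2(p) = 0.363231
H = 0.363231 + 0.441618 + 0.450315 + 0.363231 = 1.618395

H = 1.6184 bits/symbol


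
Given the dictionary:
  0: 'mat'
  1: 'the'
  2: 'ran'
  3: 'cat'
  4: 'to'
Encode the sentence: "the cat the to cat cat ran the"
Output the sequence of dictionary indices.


Look up each word in the dictionary:
  'the' -> 1
  'cat' -> 3
  'the' -> 1
  'to' -> 4
  'cat' -> 3
  'cat' -> 3
  'ran' -> 2
  'the' -> 1

Encoded: [1, 3, 1, 4, 3, 3, 2, 1]


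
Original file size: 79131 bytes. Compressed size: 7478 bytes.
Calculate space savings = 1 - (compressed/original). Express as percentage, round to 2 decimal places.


ratio = compressed/original = 7478/79131 = 0.094502
savings = 1 - ratio = 1 - 0.094502 = 0.905498
as a percentage: 0.905498 * 100 = 90.55%

Space savings = 1 - 7478/79131 = 90.55%


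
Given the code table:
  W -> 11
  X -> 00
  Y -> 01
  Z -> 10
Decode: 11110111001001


Decoding:
11 -> W
11 -> W
01 -> Y
11 -> W
00 -> X
10 -> Z
01 -> Y


Result: WWYWXZY


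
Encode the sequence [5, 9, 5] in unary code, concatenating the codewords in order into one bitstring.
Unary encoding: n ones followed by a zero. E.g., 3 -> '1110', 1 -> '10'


Encode each number as n ones followed by a terminating 0:
  5 -> 111110 (6 bits)
  9 -> 1111111110 (10 bits)
  5 -> 111110 (6 bits)
Total length = 6 + 10 + 6 = 22 bits.

Unary([5, 9, 5]) = 1111101111111110111110 (22 bits)


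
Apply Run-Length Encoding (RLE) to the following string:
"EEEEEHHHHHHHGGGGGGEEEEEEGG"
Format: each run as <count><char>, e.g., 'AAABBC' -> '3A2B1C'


Scanning runs left to right:
  i=0: run of 'E' x 5 -> '5E'
  i=5: run of 'H' x 7 -> '7H'
  i=12: run of 'G' x 6 -> '6G'
  i=18: run of 'E' x 6 -> '6E'
  i=24: run of 'G' x 2 -> '2G'

RLE = 5E7H6G6E2G


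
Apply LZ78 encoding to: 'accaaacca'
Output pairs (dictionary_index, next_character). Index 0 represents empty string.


LZ78 encoding steps:
Dictionary: {0: ''}
Step 1: w='' (idx 0), next='a' -> output (0, 'a'), add 'a' as idx 1
Step 2: w='' (idx 0), next='c' -> output (0, 'c'), add 'c' as idx 2
Step 3: w='c' (idx 2), next='a' -> output (2, 'a'), add 'ca' as idx 3
Step 4: w='a' (idx 1), next='a' -> output (1, 'a'), add 'aa' as idx 4
Step 5: w='c' (idx 2), next='c' -> output (2, 'c'), add 'cc' as idx 5
Step 6: w='a' (idx 1), end of input -> output (1, '')


Encoded: [(0, 'a'), (0, 'c'), (2, 'a'), (1, 'a'), (2, 'c'), (1, '')]
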